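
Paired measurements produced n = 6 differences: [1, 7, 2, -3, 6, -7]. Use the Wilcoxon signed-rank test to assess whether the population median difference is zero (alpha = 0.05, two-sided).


Step 1: Drop any zero differences (none here) and take |d_i|.
|d| = [1, 7, 2, 3, 6, 7]
Step 2: Midrank |d_i| (ties get averaged ranks).
ranks: |1|->1, |7|->5.5, |2|->2, |3|->3, |6|->4, |7|->5.5
Step 3: Attach original signs; sum ranks with positive sign and with negative sign.
W+ = 1 + 5.5 + 2 + 4 = 12.5
W- = 3 + 5.5 = 8.5
(Check: W+ + W- = 21 should equal n(n+1)/2 = 21.)
Step 4: Test statistic W = min(W+, W-) = 8.5.
Step 5: Ties in |d|, so use the tie-corrected normal approximation.
        E[W] = n(n+1)/4 = 6*7/4 = 10.5.
        Tie groups: |d|=7 (t=2); sum(t^3 - t) = 6.
        Var[W] = n(n+1)(2n+1)/24 - sum(t^3-t)/48 = 546/24 - 6/48 = 22.625.
        z = (W - E[W]) / sqrt(Var[W]) = (8.5 - 10.5) / 4.7566 = -0.4205.
        Two-sided p = 2*Phi(z) = 0.674142.
Step 6: alpha = 0.05. fail to reject H0.

W+ = 12.5, W- = 8.5, W = min = 8.5, p = 0.674142, fail to reject H0.


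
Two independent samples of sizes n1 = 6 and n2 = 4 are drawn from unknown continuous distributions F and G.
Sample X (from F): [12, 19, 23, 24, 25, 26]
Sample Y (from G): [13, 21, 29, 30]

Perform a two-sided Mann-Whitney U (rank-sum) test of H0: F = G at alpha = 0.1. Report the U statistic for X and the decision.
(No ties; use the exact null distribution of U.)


Step 1: Combine and sort all 10 observations; assign midranks.
sorted (value, group): (12,X), (13,Y), (19,X), (21,Y), (23,X), (24,X), (25,X), (26,X), (29,Y), (30,Y)
ranks: 12->1, 13->2, 19->3, 21->4, 23->5, 24->6, 25->7, 26->8, 29->9, 30->10
Step 2: Rank sum for X: R1 = 1 + 3 + 5 + 6 + 7 + 8 = 30.
Step 3: U_X = R1 - n1(n1+1)/2 = 30 - 6*7/2 = 30 - 21 = 9.
       U_Y = n1*n2 - U_X = 24 - 9 = 15.
Step 4: No ties, so the exact null distribution of U (based on enumerating the C(10,6) = 210 equally likely rank assignments) gives the two-sided p-value.
Step 5: p-value = 0.609524; compare to alpha = 0.1. fail to reject H0.

U_X = 9, p = 0.609524, fail to reject H0 at alpha = 0.1.


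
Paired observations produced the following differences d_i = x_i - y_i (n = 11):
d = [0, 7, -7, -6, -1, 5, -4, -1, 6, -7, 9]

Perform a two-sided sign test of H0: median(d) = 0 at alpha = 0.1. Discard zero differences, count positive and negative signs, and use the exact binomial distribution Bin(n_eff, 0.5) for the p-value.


Step 1: Discard zero differences. Original n = 11; n_eff = number of nonzero differences = 10.
Nonzero differences (with sign): +7, -7, -6, -1, +5, -4, -1, +6, -7, +9
Step 2: Count signs: positive = 4, negative = 6.
Step 3: Under H0: P(positive) = 0.5, so the number of positives S ~ Bin(10, 0.5).
Step 4: Two-sided exact p-value = sum of Bin(10,0.5) probabilities at or below the observed probability = 0.753906.
Step 5: alpha = 0.1. fail to reject H0.

n_eff = 10, pos = 4, neg = 6, p = 0.753906, fail to reject H0.


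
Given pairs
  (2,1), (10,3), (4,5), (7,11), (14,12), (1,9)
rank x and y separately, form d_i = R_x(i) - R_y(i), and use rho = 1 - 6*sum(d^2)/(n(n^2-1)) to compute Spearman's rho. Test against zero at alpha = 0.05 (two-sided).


Step 1: Rank x and y separately (midranks; no ties here).
rank(x): 2->2, 10->5, 4->3, 7->4, 14->6, 1->1
rank(y): 1->1, 3->2, 5->3, 11->5, 12->6, 9->4
Step 2: d_i = R_x(i) - R_y(i); compute d_i^2.
  (2-1)^2=1, (5-2)^2=9, (3-3)^2=0, (4-5)^2=1, (6-6)^2=0, (1-4)^2=9
sum(d^2) = 20.
Step 3: rho = 1 - 6*20 / (6*(6^2 - 1)) = 1 - 120/210 = 0.428571.
Step 4: Under H0, t = rho * sqrt((n-2)/(1-rho^2)) = 0.9487 ~ t(4).
Step 5: Two-sided p-value from the t-distribution with 4 df = 0.396501.
Step 6: alpha = 0.05. fail to reject H0.

rho = 0.4286, p = 0.396501, fail to reject H0 at alpha = 0.05.


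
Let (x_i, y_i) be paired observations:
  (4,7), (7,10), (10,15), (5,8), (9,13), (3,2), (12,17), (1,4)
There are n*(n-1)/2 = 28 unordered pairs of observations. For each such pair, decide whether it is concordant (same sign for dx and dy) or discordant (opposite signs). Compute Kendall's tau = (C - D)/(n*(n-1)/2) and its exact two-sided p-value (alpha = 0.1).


Step 1: Enumerate the 28 unordered pairs (i,j) with i<j and classify each by sign(x_j-x_i) * sign(y_j-y_i).
  (1,2):dx=+3,dy=+3->C; (1,3):dx=+6,dy=+8->C; (1,4):dx=+1,dy=+1->C; (1,5):dx=+5,dy=+6->C
  (1,6):dx=-1,dy=-5->C; (1,7):dx=+8,dy=+10->C; (1,8):dx=-3,dy=-3->C; (2,3):dx=+3,dy=+5->C
  (2,4):dx=-2,dy=-2->C; (2,5):dx=+2,dy=+3->C; (2,6):dx=-4,dy=-8->C; (2,7):dx=+5,dy=+7->C
  (2,8):dx=-6,dy=-6->C; (3,4):dx=-5,dy=-7->C; (3,5):dx=-1,dy=-2->C; (3,6):dx=-7,dy=-13->C
  (3,7):dx=+2,dy=+2->C; (3,8):dx=-9,dy=-11->C; (4,5):dx=+4,dy=+5->C; (4,6):dx=-2,dy=-6->C
  (4,7):dx=+7,dy=+9->C; (4,8):dx=-4,dy=-4->C; (5,6):dx=-6,dy=-11->C; (5,7):dx=+3,dy=+4->C
  (5,8):dx=-8,dy=-9->C; (6,7):dx=+9,dy=+15->C; (6,8):dx=-2,dy=+2->D; (7,8):dx=-11,dy=-13->C
Step 2: C = 27, D = 1, total pairs = 28.
Step 3: tau = (C - D)/(n(n-1)/2) = (27 - 1)/28 = 0.928571.
Step 4: Exact two-sided p-value (enumerate n! = 40320 permutations of y under H0): p = 0.000397.
Step 5: alpha = 0.1. reject H0.

tau_b = 0.9286 (C=27, D=1), p = 0.000397, reject H0.


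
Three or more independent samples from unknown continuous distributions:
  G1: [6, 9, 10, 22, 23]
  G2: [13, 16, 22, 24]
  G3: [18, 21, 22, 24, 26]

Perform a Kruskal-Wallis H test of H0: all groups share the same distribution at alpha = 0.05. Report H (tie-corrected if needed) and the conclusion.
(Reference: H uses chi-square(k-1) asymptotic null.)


Step 1: Combine all N = 14 observations and assign midranks.
sorted (value, group, rank): (6,G1,1), (9,G1,2), (10,G1,3), (13,G2,4), (16,G2,5), (18,G3,6), (21,G3,7), (22,G1,9), (22,G2,9), (22,G3,9), (23,G1,11), (24,G2,12.5), (24,G3,12.5), (26,G3,14)
Step 2: Sum ranks within each group.
R_1 = 26 (n_1 = 5)
R_2 = 30.5 (n_2 = 4)
R_3 = 48.5 (n_3 = 5)
Step 3: H = 12/(N(N+1)) * sum(R_i^2/n_i) - 3(N+1)
     = 12/(14*15) * (26^2/5 + 30.5^2/4 + 48.5^2/5) - 3*15
     = 0.057143 * 838.212 - 45
     = 2.897857.
Step 4: Ties present; correction factor C = 1 - 30/(14^3 - 14) = 0.989011. Corrected H = 2.897857 / 0.989011 = 2.930056.
Step 5: Under H0, H ~ chi^2(2); p-value = 0.231072.
Step 6: alpha = 0.05. fail to reject H0.

H = 2.9301, df = 2, p = 0.231072, fail to reject H0.


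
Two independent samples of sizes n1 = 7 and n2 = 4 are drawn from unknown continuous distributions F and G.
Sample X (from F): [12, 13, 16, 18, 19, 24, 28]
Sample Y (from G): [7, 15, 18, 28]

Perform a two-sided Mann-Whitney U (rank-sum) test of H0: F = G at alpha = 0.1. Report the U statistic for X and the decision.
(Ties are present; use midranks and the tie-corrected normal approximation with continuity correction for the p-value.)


Step 1: Combine and sort all 11 observations; assign midranks.
sorted (value, group): (7,Y), (12,X), (13,X), (15,Y), (16,X), (18,X), (18,Y), (19,X), (24,X), (28,X), (28,Y)
ranks: 7->1, 12->2, 13->3, 15->4, 16->5, 18->6.5, 18->6.5, 19->8, 24->9, 28->10.5, 28->10.5
Step 2: Rank sum for X: R1 = 2 + 3 + 5 + 6.5 + 8 + 9 + 10.5 = 44.
Step 3: U_X = R1 - n1(n1+1)/2 = 44 - 7*8/2 = 44 - 28 = 16.
       U_Y = n1*n2 - U_X = 28 - 16 = 12.
Step 4: Ties are present, so use the tie-corrected normal approximation (with continuity correction) for the p-value.
Step 5: p-value = 0.775820; compare to alpha = 0.1. fail to reject H0.

U_X = 16, p = 0.775820, fail to reject H0 at alpha = 0.1.


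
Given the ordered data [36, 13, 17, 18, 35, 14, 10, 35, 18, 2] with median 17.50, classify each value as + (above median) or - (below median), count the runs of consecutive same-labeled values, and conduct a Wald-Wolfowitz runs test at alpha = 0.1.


Step 1: Compute median = 17.50; label A = above, B = below.
Labels in order: ABBAABBAAB  (n_A = 5, n_B = 5)
Step 2: Count runs R = 6.
Step 3: Under H0 (random ordering), E[R] = 2*n_A*n_B/(n_A+n_B) + 1 = 2*5*5/10 + 1 = 6.0000.
        Var[R] = 2*n_A*n_B*(2*n_A*n_B - n_A - n_B) / ((n_A+n_B)^2 * (n_A+n_B-1)) = 2000/900 = 2.2222.
        SD[R] = 1.4907.
Step 4: R = E[R], so z = 0 with no continuity correction.
Step 5: Two-sided p-value via normal approximation = 2*(1 - Phi(|z|)) = 1.000000.
Step 6: alpha = 0.1. fail to reject H0.

R = 6, z = 0.0000, p = 1.000000, fail to reject H0.


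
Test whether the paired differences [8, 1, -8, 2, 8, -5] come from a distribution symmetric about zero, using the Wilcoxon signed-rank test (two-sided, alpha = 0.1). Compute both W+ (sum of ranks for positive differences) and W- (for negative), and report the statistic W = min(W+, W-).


Step 1: Drop any zero differences (none here) and take |d_i|.
|d| = [8, 1, 8, 2, 8, 5]
Step 2: Midrank |d_i| (ties get averaged ranks).
ranks: |8|->5, |1|->1, |8|->5, |2|->2, |8|->5, |5|->3
Step 3: Attach original signs; sum ranks with positive sign and with negative sign.
W+ = 5 + 1 + 2 + 5 = 13
W- = 5 + 3 = 8
(Check: W+ + W- = 21 should equal n(n+1)/2 = 21.)
Step 4: Test statistic W = min(W+, W-) = 8.
Step 5: Ties in |d|, so use the tie-corrected normal approximation.
        E[W] = n(n+1)/4 = 6*7/4 = 10.5.
        Tie groups: |d|=8 (t=3); sum(t^3 - t) = 24.
        Var[W] = n(n+1)(2n+1)/24 - sum(t^3-t)/48 = 546/24 - 24/48 = 22.25.
        z = (W - E[W]) / sqrt(Var[W]) = (8 - 10.5) / 4.7170 = -0.5300.
        Two-sided p = 2*Phi(z) = 0.596113.
Step 6: alpha = 0.1. fail to reject H0.

W+ = 13, W- = 8, W = min = 8, p = 0.596113, fail to reject H0.


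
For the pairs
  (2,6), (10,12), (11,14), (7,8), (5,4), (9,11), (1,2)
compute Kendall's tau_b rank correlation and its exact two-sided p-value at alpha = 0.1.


Step 1: Enumerate the 21 unordered pairs (i,j) with i<j and classify each by sign(x_j-x_i) * sign(y_j-y_i).
  (1,2):dx=+8,dy=+6->C; (1,3):dx=+9,dy=+8->C; (1,4):dx=+5,dy=+2->C; (1,5):dx=+3,dy=-2->D
  (1,6):dx=+7,dy=+5->C; (1,7):dx=-1,dy=-4->C; (2,3):dx=+1,dy=+2->C; (2,4):dx=-3,dy=-4->C
  (2,5):dx=-5,dy=-8->C; (2,6):dx=-1,dy=-1->C; (2,7):dx=-9,dy=-10->C; (3,4):dx=-4,dy=-6->C
  (3,5):dx=-6,dy=-10->C; (3,6):dx=-2,dy=-3->C; (3,7):dx=-10,dy=-12->C; (4,5):dx=-2,dy=-4->C
  (4,6):dx=+2,dy=+3->C; (4,7):dx=-6,dy=-6->C; (5,6):dx=+4,dy=+7->C; (5,7):dx=-4,dy=-2->C
  (6,7):dx=-8,dy=-9->C
Step 2: C = 20, D = 1, total pairs = 21.
Step 3: tau = (C - D)/(n(n-1)/2) = (20 - 1)/21 = 0.904762.
Step 4: Exact two-sided p-value (enumerate n! = 5040 permutations of y under H0): p = 0.002778.
Step 5: alpha = 0.1. reject H0.

tau_b = 0.9048 (C=20, D=1), p = 0.002778, reject H0.


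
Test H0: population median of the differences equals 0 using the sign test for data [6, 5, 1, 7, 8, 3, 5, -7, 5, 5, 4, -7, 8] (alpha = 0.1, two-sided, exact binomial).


Step 1: Discard zero differences. Original n = 13; n_eff = number of nonzero differences = 13.
Nonzero differences (with sign): +6, +5, +1, +7, +8, +3, +5, -7, +5, +5, +4, -7, +8
Step 2: Count signs: positive = 11, negative = 2.
Step 3: Under H0: P(positive) = 0.5, so the number of positives S ~ Bin(13, 0.5).
Step 4: Two-sided exact p-value = sum of Bin(13,0.5) probabilities at or below the observed probability = 0.022461.
Step 5: alpha = 0.1. reject H0.

n_eff = 13, pos = 11, neg = 2, p = 0.022461, reject H0.


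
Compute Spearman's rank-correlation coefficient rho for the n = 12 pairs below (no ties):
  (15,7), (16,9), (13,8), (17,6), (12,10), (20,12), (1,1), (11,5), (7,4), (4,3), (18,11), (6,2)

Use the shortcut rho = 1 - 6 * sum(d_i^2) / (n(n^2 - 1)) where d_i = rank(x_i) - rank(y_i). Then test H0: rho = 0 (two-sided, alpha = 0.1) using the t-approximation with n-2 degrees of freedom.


Step 1: Rank x and y separately (midranks; no ties here).
rank(x): 15->8, 16->9, 13->7, 17->10, 12->6, 20->12, 1->1, 11->5, 7->4, 4->2, 18->11, 6->3
rank(y): 7->7, 9->9, 8->8, 6->6, 10->10, 12->12, 1->1, 5->5, 4->4, 3->3, 11->11, 2->2
Step 2: d_i = R_x(i) - R_y(i); compute d_i^2.
  (8-7)^2=1, (9-9)^2=0, (7-8)^2=1, (10-6)^2=16, (6-10)^2=16, (12-12)^2=0, (1-1)^2=0, (5-5)^2=0, (4-4)^2=0, (2-3)^2=1, (11-11)^2=0, (3-2)^2=1
sum(d^2) = 36.
Step 3: rho = 1 - 6*36 / (12*(12^2 - 1)) = 1 - 216/1716 = 0.874126.
Step 4: Under H0, t = rho * sqrt((n-2)/(1-rho^2)) = 5.6912 ~ t(10).
Step 5: Two-sided p-value from the t-distribution with 10 df = 0.000201.
Step 6: alpha = 0.1. reject H0.

rho = 0.8741, p = 0.000201, reject H0 at alpha = 0.1.


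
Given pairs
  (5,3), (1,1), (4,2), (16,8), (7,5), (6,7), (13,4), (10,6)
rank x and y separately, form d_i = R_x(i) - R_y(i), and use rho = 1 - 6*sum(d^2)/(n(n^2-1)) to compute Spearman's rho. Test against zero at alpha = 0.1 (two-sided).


Step 1: Rank x and y separately (midranks; no ties here).
rank(x): 5->3, 1->1, 4->2, 16->8, 7->5, 6->4, 13->7, 10->6
rank(y): 3->3, 1->1, 2->2, 8->8, 5->5, 7->7, 4->4, 6->6
Step 2: d_i = R_x(i) - R_y(i); compute d_i^2.
  (3-3)^2=0, (1-1)^2=0, (2-2)^2=0, (8-8)^2=0, (5-5)^2=0, (4-7)^2=9, (7-4)^2=9, (6-6)^2=0
sum(d^2) = 18.
Step 3: rho = 1 - 6*18 / (8*(8^2 - 1)) = 1 - 108/504 = 0.785714.
Step 4: Under H0, t = rho * sqrt((n-2)/(1-rho^2)) = 3.1113 ~ t(6).
Step 5: Two-sided p-value from the t-distribution with 6 df = 0.020815.
Step 6: alpha = 0.1. reject H0.

rho = 0.7857, p = 0.020815, reject H0 at alpha = 0.1.


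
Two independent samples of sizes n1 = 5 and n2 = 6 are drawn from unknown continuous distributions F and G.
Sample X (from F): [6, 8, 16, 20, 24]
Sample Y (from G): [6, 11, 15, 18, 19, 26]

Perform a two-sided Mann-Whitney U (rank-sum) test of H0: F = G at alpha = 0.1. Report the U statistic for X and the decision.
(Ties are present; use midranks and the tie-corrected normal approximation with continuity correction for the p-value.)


Step 1: Combine and sort all 11 observations; assign midranks.
sorted (value, group): (6,X), (6,Y), (8,X), (11,Y), (15,Y), (16,X), (18,Y), (19,Y), (20,X), (24,X), (26,Y)
ranks: 6->1.5, 6->1.5, 8->3, 11->4, 15->5, 16->6, 18->7, 19->8, 20->9, 24->10, 26->11
Step 2: Rank sum for X: R1 = 1.5 + 3 + 6 + 9 + 10 = 29.5.
Step 3: U_X = R1 - n1(n1+1)/2 = 29.5 - 5*6/2 = 29.5 - 15 = 14.5.
       U_Y = n1*n2 - U_X = 30 - 14.5 = 15.5.
Step 4: Ties are present, so use the tie-corrected normal approximation (with continuity correction) for the p-value.
Step 5: p-value = 1.000000; compare to alpha = 0.1. fail to reject H0.

U_X = 14.5, p = 1.000000, fail to reject H0 at alpha = 0.1.


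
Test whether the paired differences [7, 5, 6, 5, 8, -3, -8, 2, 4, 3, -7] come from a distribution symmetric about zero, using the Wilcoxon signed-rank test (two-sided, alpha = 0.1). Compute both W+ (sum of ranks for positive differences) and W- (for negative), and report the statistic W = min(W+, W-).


Step 1: Drop any zero differences (none here) and take |d_i|.
|d| = [7, 5, 6, 5, 8, 3, 8, 2, 4, 3, 7]
Step 2: Midrank |d_i| (ties get averaged ranks).
ranks: |7|->8.5, |5|->5.5, |6|->7, |5|->5.5, |8|->10.5, |3|->2.5, |8|->10.5, |2|->1, |4|->4, |3|->2.5, |7|->8.5
Step 3: Attach original signs; sum ranks with positive sign and with negative sign.
W+ = 8.5 + 5.5 + 7 + 5.5 + 10.5 + 1 + 4 + 2.5 = 44.5
W- = 2.5 + 10.5 + 8.5 = 21.5
(Check: W+ + W- = 66 should equal n(n+1)/2 = 66.)
Step 4: Test statistic W = min(W+, W-) = 21.5.
Step 5: Ties in |d|, so use the tie-corrected normal approximation.
        E[W] = n(n+1)/4 = 11*12/4 = 33.
        Tie groups: |d|=3 (t=2), |d|=5 (t=2), |d|=7 (t=2), |d|=8 (t=2); sum(t^3 - t) = 24.
        Var[W] = n(n+1)(2n+1)/24 - sum(t^3-t)/48 = 3036/24 - 24/48 = 126.
        z = (W - E[W]) / sqrt(Var[W]) = (21.5 - 33) / 11.2250 = -1.0245.
        Two-sided p = 2*Phi(z) = 0.305598.
Step 6: alpha = 0.1. fail to reject H0.

W+ = 44.5, W- = 21.5, W = min = 21.5, p = 0.305598, fail to reject H0.


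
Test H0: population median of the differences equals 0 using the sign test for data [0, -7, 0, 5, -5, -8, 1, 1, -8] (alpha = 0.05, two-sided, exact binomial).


Step 1: Discard zero differences. Original n = 9; n_eff = number of nonzero differences = 7.
Nonzero differences (with sign): -7, +5, -5, -8, +1, +1, -8
Step 2: Count signs: positive = 3, negative = 4.
Step 3: Under H0: P(positive) = 0.5, so the number of positives S ~ Bin(7, 0.5).
Step 4: Two-sided exact p-value = sum of Bin(7,0.5) probabilities at or below the observed probability = 1.000000.
Step 5: alpha = 0.05. fail to reject H0.

n_eff = 7, pos = 3, neg = 4, p = 1.000000, fail to reject H0.


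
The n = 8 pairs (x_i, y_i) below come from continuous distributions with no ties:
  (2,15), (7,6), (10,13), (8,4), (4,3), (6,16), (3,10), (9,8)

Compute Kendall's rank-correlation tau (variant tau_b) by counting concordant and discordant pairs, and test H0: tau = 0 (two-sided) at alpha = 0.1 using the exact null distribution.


Step 1: Enumerate the 28 unordered pairs (i,j) with i<j and classify each by sign(x_j-x_i) * sign(y_j-y_i).
  (1,2):dx=+5,dy=-9->D; (1,3):dx=+8,dy=-2->D; (1,4):dx=+6,dy=-11->D; (1,5):dx=+2,dy=-12->D
  (1,6):dx=+4,dy=+1->C; (1,7):dx=+1,dy=-5->D; (1,8):dx=+7,dy=-7->D; (2,3):dx=+3,dy=+7->C
  (2,4):dx=+1,dy=-2->D; (2,5):dx=-3,dy=-3->C; (2,6):dx=-1,dy=+10->D; (2,7):dx=-4,dy=+4->D
  (2,8):dx=+2,dy=+2->C; (3,4):dx=-2,dy=-9->C; (3,5):dx=-6,dy=-10->C; (3,6):dx=-4,dy=+3->D
  (3,7):dx=-7,dy=-3->C; (3,8):dx=-1,dy=-5->C; (4,5):dx=-4,dy=-1->C; (4,6):dx=-2,dy=+12->D
  (4,7):dx=-5,dy=+6->D; (4,8):dx=+1,dy=+4->C; (5,6):dx=+2,dy=+13->C; (5,7):dx=-1,dy=+7->D
  (5,8):dx=+5,dy=+5->C; (6,7):dx=-3,dy=-6->C; (6,8):dx=+3,dy=-8->D; (7,8):dx=+6,dy=-2->D
Step 2: C = 13, D = 15, total pairs = 28.
Step 3: tau = (C - D)/(n(n-1)/2) = (13 - 15)/28 = -0.071429.
Step 4: Exact two-sided p-value (enumerate n! = 40320 permutations of y under H0): p = 0.904861.
Step 5: alpha = 0.1. fail to reject H0.

tau_b = -0.0714 (C=13, D=15), p = 0.904861, fail to reject H0.


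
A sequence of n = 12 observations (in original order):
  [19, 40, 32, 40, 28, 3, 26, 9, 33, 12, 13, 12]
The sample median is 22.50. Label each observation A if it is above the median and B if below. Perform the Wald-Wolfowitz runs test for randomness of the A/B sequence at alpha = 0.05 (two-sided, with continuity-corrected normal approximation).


Step 1: Compute median = 22.50; label A = above, B = below.
Labels in order: BAAAABABABBB  (n_A = 6, n_B = 6)
Step 2: Count runs R = 7.
Step 3: Under H0 (random ordering), E[R] = 2*n_A*n_B/(n_A+n_B) + 1 = 2*6*6/12 + 1 = 7.0000.
        Var[R] = 2*n_A*n_B*(2*n_A*n_B - n_A - n_B) / ((n_A+n_B)^2 * (n_A+n_B-1)) = 4320/1584 = 2.7273.
        SD[R] = 1.6514.
Step 4: R = E[R], so z = 0 with no continuity correction.
Step 5: Two-sided p-value via normal approximation = 2*(1 - Phi(|z|)) = 1.000000.
Step 6: alpha = 0.05. fail to reject H0.

R = 7, z = 0.0000, p = 1.000000, fail to reject H0.


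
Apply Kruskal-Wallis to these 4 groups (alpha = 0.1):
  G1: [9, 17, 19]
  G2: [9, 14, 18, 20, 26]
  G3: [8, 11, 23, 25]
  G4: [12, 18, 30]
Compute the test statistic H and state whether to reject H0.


Step 1: Combine all N = 15 observations and assign midranks.
sorted (value, group, rank): (8,G3,1), (9,G1,2.5), (9,G2,2.5), (11,G3,4), (12,G4,5), (14,G2,6), (17,G1,7), (18,G2,8.5), (18,G4,8.5), (19,G1,10), (20,G2,11), (23,G3,12), (25,G3,13), (26,G2,14), (30,G4,15)
Step 2: Sum ranks within each group.
R_1 = 19.5 (n_1 = 3)
R_2 = 42 (n_2 = 5)
R_3 = 30 (n_3 = 4)
R_4 = 28.5 (n_4 = 3)
Step 3: H = 12/(N(N+1)) * sum(R_i^2/n_i) - 3(N+1)
     = 12/(15*16) * (19.5^2/3 + 42^2/5 + 30^2/4 + 28.5^2/3) - 3*16
     = 0.050000 * 975.3 - 48
     = 0.765000.
Step 4: Ties present; correction factor C = 1 - 12/(15^3 - 15) = 0.996429. Corrected H = 0.765000 / 0.996429 = 0.767742.
Step 5: Under H0, H ~ chi^2(3); p-value = 0.857166.
Step 6: alpha = 0.1. fail to reject H0.

H = 0.7677, df = 3, p = 0.857166, fail to reject H0.


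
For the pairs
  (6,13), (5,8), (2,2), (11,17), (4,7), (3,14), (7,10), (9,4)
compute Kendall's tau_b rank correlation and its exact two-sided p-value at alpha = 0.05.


Step 1: Enumerate the 28 unordered pairs (i,j) with i<j and classify each by sign(x_j-x_i) * sign(y_j-y_i).
  (1,2):dx=-1,dy=-5->C; (1,3):dx=-4,dy=-11->C; (1,4):dx=+5,dy=+4->C; (1,5):dx=-2,dy=-6->C
  (1,6):dx=-3,dy=+1->D; (1,7):dx=+1,dy=-3->D; (1,8):dx=+3,dy=-9->D; (2,3):dx=-3,dy=-6->C
  (2,4):dx=+6,dy=+9->C; (2,5):dx=-1,dy=-1->C; (2,6):dx=-2,dy=+6->D; (2,7):dx=+2,dy=+2->C
  (2,8):dx=+4,dy=-4->D; (3,4):dx=+9,dy=+15->C; (3,5):dx=+2,dy=+5->C; (3,6):dx=+1,dy=+12->C
  (3,7):dx=+5,dy=+8->C; (3,8):dx=+7,dy=+2->C; (4,5):dx=-7,dy=-10->C; (4,6):dx=-8,dy=-3->C
  (4,7):dx=-4,dy=-7->C; (4,8):dx=-2,dy=-13->C; (5,6):dx=-1,dy=+7->D; (5,7):dx=+3,dy=+3->C
  (5,8):dx=+5,dy=-3->D; (6,7):dx=+4,dy=-4->D; (6,8):dx=+6,dy=-10->D; (7,8):dx=+2,dy=-6->D
Step 2: C = 18, D = 10, total pairs = 28.
Step 3: tau = (C - D)/(n(n-1)/2) = (18 - 10)/28 = 0.285714.
Step 4: Exact two-sided p-value (enumerate n! = 40320 permutations of y under H0): p = 0.398760.
Step 5: alpha = 0.05. fail to reject H0.

tau_b = 0.2857 (C=18, D=10), p = 0.398760, fail to reject H0.


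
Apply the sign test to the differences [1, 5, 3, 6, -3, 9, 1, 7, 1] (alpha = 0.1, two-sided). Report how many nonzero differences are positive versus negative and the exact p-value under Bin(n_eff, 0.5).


Step 1: Discard zero differences. Original n = 9; n_eff = number of nonzero differences = 9.
Nonzero differences (with sign): +1, +5, +3, +6, -3, +9, +1, +7, +1
Step 2: Count signs: positive = 8, negative = 1.
Step 3: Under H0: P(positive) = 0.5, so the number of positives S ~ Bin(9, 0.5).
Step 4: Two-sided exact p-value = sum of Bin(9,0.5) probabilities at or below the observed probability = 0.039062.
Step 5: alpha = 0.1. reject H0.

n_eff = 9, pos = 8, neg = 1, p = 0.039062, reject H0.


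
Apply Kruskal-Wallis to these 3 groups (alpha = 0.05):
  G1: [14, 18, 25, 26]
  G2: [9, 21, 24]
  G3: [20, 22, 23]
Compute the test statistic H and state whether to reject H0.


Step 1: Combine all N = 10 observations and assign midranks.
sorted (value, group, rank): (9,G2,1), (14,G1,2), (18,G1,3), (20,G3,4), (21,G2,5), (22,G3,6), (23,G3,7), (24,G2,8), (25,G1,9), (26,G1,10)
Step 2: Sum ranks within each group.
R_1 = 24 (n_1 = 4)
R_2 = 14 (n_2 = 3)
R_3 = 17 (n_3 = 3)
Step 3: H = 12/(N(N+1)) * sum(R_i^2/n_i) - 3(N+1)
     = 12/(10*11) * (24^2/4 + 14^2/3 + 17^2/3) - 3*11
     = 0.109091 * 305.667 - 33
     = 0.345455.
Step 4: No ties, so H is used without correction.
Step 5: Under H0, H ~ chi^2(2); p-value = 0.841367.
Step 6: alpha = 0.05. fail to reject H0.

H = 0.3455, df = 2, p = 0.841367, fail to reject H0.


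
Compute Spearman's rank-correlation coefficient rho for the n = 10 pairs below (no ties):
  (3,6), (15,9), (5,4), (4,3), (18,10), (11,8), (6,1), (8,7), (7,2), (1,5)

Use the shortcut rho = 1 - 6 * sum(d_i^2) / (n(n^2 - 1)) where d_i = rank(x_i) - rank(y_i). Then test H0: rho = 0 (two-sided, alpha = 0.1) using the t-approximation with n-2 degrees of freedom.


Step 1: Rank x and y separately (midranks; no ties here).
rank(x): 3->2, 15->9, 5->4, 4->3, 18->10, 11->8, 6->5, 8->7, 7->6, 1->1
rank(y): 6->6, 9->9, 4->4, 3->3, 10->10, 8->8, 1->1, 7->7, 2->2, 5->5
Step 2: d_i = R_x(i) - R_y(i); compute d_i^2.
  (2-6)^2=16, (9-9)^2=0, (4-4)^2=0, (3-3)^2=0, (10-10)^2=0, (8-8)^2=0, (5-1)^2=16, (7-7)^2=0, (6-2)^2=16, (1-5)^2=16
sum(d^2) = 64.
Step 3: rho = 1 - 6*64 / (10*(10^2 - 1)) = 1 - 384/990 = 0.612121.
Step 4: Under H0, t = rho * sqrt((n-2)/(1-rho^2)) = 2.1895 ~ t(8).
Step 5: Two-sided p-value from the t-distribution with 8 df = 0.059972.
Step 6: alpha = 0.1. reject H0.

rho = 0.6121, p = 0.059972, reject H0 at alpha = 0.1.


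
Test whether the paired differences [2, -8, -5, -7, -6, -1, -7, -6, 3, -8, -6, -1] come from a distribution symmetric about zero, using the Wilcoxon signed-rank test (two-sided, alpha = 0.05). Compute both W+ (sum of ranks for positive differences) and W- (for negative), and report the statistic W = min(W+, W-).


Step 1: Drop any zero differences (none here) and take |d_i|.
|d| = [2, 8, 5, 7, 6, 1, 7, 6, 3, 8, 6, 1]
Step 2: Midrank |d_i| (ties get averaged ranks).
ranks: |2|->3, |8|->11.5, |5|->5, |7|->9.5, |6|->7, |1|->1.5, |7|->9.5, |6|->7, |3|->4, |8|->11.5, |6|->7, |1|->1.5
Step 3: Attach original signs; sum ranks with positive sign and with negative sign.
W+ = 3 + 4 = 7
W- = 11.5 + 5 + 9.5 + 7 + 1.5 + 9.5 + 7 + 11.5 + 7 + 1.5 = 71
(Check: W+ + W- = 78 should equal n(n+1)/2 = 78.)
Step 4: Test statistic W = min(W+, W-) = 7.
Step 5: Ties in |d|, so use the tie-corrected normal approximation.
        E[W] = n(n+1)/4 = 12*13/4 = 39.
        Tie groups: |d|=1 (t=2), |d|=6 (t=3), |d|=7 (t=2), |d|=8 (t=2); sum(t^3 - t) = 42.
        Var[W] = n(n+1)(2n+1)/24 - sum(t^3-t)/48 = 3900/24 - 42/48 = 161.625.
        z = (W - E[W]) / sqrt(Var[W]) = (7 - 39) / 12.7132 = -2.5171.
        Two-sided p = 2*Phi(z) = 0.011833.
Step 6: alpha = 0.05. reject H0.

W+ = 7, W- = 71, W = min = 7, p = 0.011833, reject H0.


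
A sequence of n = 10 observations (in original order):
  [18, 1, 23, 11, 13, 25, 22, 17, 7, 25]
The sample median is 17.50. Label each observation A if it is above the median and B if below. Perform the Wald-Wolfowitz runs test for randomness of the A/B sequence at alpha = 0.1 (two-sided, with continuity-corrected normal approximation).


Step 1: Compute median = 17.50; label A = above, B = below.
Labels in order: ABABBAABBA  (n_A = 5, n_B = 5)
Step 2: Count runs R = 7.
Step 3: Under H0 (random ordering), E[R] = 2*n_A*n_B/(n_A+n_B) + 1 = 2*5*5/10 + 1 = 6.0000.
        Var[R] = 2*n_A*n_B*(2*n_A*n_B - n_A - n_B) / ((n_A+n_B)^2 * (n_A+n_B-1)) = 2000/900 = 2.2222.
        SD[R] = 1.4907.
Step 4: Continuity-corrected z = (R - 0.5 - E[R]) / SD[R] = (7 - 0.5 - 6.0000) / 1.4907 = 0.3354.
Step 5: Two-sided p-value via normal approximation = 2*(1 - Phi(|z|)) = 0.737316.
Step 6: alpha = 0.1. fail to reject H0.

R = 7, z = 0.3354, p = 0.737316, fail to reject H0.


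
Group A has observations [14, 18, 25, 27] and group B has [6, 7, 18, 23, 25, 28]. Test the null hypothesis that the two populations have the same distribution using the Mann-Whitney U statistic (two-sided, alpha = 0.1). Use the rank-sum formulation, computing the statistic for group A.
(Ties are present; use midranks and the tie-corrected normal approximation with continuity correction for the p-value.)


Step 1: Combine and sort all 10 observations; assign midranks.
sorted (value, group): (6,Y), (7,Y), (14,X), (18,X), (18,Y), (23,Y), (25,X), (25,Y), (27,X), (28,Y)
ranks: 6->1, 7->2, 14->3, 18->4.5, 18->4.5, 23->6, 25->7.5, 25->7.5, 27->9, 28->10
Step 2: Rank sum for X: R1 = 3 + 4.5 + 7.5 + 9 = 24.
Step 3: U_X = R1 - n1(n1+1)/2 = 24 - 4*5/2 = 24 - 10 = 14.
       U_Y = n1*n2 - U_X = 24 - 14 = 10.
Step 4: Ties are present, so use the tie-corrected normal approximation (with continuity correction) for the p-value.
Step 5: p-value = 0.747637; compare to alpha = 0.1. fail to reject H0.

U_X = 14, p = 0.747637, fail to reject H0 at alpha = 0.1.


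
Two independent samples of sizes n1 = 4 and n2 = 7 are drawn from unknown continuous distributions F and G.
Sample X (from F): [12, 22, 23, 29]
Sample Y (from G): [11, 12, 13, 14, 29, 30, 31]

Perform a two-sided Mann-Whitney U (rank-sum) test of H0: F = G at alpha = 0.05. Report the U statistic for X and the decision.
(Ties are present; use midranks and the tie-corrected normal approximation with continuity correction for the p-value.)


Step 1: Combine and sort all 11 observations; assign midranks.
sorted (value, group): (11,Y), (12,X), (12,Y), (13,Y), (14,Y), (22,X), (23,X), (29,X), (29,Y), (30,Y), (31,Y)
ranks: 11->1, 12->2.5, 12->2.5, 13->4, 14->5, 22->6, 23->7, 29->8.5, 29->8.5, 30->10, 31->11
Step 2: Rank sum for X: R1 = 2.5 + 6 + 7 + 8.5 = 24.
Step 3: U_X = R1 - n1(n1+1)/2 = 24 - 4*5/2 = 24 - 10 = 14.
       U_Y = n1*n2 - U_X = 28 - 14 = 14.
Step 4: Ties are present, so use the tie-corrected normal approximation (with continuity correction) for the p-value.
Step 5: p-value = 1.000000; compare to alpha = 0.05. fail to reject H0.

U_X = 14, p = 1.000000, fail to reject H0 at alpha = 0.05.


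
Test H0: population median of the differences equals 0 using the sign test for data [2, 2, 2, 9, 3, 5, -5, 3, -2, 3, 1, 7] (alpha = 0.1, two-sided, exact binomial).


Step 1: Discard zero differences. Original n = 12; n_eff = number of nonzero differences = 12.
Nonzero differences (with sign): +2, +2, +2, +9, +3, +5, -5, +3, -2, +3, +1, +7
Step 2: Count signs: positive = 10, negative = 2.
Step 3: Under H0: P(positive) = 0.5, so the number of positives S ~ Bin(12, 0.5).
Step 4: Two-sided exact p-value = sum of Bin(12,0.5) probabilities at or below the observed probability = 0.038574.
Step 5: alpha = 0.1. reject H0.

n_eff = 12, pos = 10, neg = 2, p = 0.038574, reject H0.


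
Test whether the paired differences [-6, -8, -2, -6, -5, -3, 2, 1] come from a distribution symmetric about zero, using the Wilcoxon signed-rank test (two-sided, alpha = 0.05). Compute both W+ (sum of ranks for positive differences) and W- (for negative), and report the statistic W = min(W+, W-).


Step 1: Drop any zero differences (none here) and take |d_i|.
|d| = [6, 8, 2, 6, 5, 3, 2, 1]
Step 2: Midrank |d_i| (ties get averaged ranks).
ranks: |6|->6.5, |8|->8, |2|->2.5, |6|->6.5, |5|->5, |3|->4, |2|->2.5, |1|->1
Step 3: Attach original signs; sum ranks with positive sign and with negative sign.
W+ = 2.5 + 1 = 3.5
W- = 6.5 + 8 + 2.5 + 6.5 + 5 + 4 = 32.5
(Check: W+ + W- = 36 should equal n(n+1)/2 = 36.)
Step 4: Test statistic W = min(W+, W-) = 3.5.
Step 5: Ties in |d|, so use the tie-corrected normal approximation.
        E[W] = n(n+1)/4 = 8*9/4 = 18.
        Tie groups: |d|=2 (t=2), |d|=6 (t=2); sum(t^3 - t) = 12.
        Var[W] = n(n+1)(2n+1)/24 - sum(t^3-t)/48 = 1224/24 - 12/48 = 50.75.
        z = (W - E[W]) / sqrt(Var[W]) = (3.5 - 18) / 7.1239 = -2.0354.
        Two-sided p = 2*Phi(z) = 0.041811.
Step 6: alpha = 0.05. reject H0.

W+ = 3.5, W- = 32.5, W = min = 3.5, p = 0.041811, reject H0.


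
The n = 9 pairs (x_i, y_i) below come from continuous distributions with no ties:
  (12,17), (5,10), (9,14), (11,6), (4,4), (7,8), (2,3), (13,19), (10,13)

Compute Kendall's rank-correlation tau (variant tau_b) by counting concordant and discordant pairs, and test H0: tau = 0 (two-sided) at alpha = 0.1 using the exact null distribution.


Step 1: Enumerate the 36 unordered pairs (i,j) with i<j and classify each by sign(x_j-x_i) * sign(y_j-y_i).
  (1,2):dx=-7,dy=-7->C; (1,3):dx=-3,dy=-3->C; (1,4):dx=-1,dy=-11->C; (1,5):dx=-8,dy=-13->C
  (1,6):dx=-5,dy=-9->C; (1,7):dx=-10,dy=-14->C; (1,8):dx=+1,dy=+2->C; (1,9):dx=-2,dy=-4->C
  (2,3):dx=+4,dy=+4->C; (2,4):dx=+6,dy=-4->D; (2,5):dx=-1,dy=-6->C; (2,6):dx=+2,dy=-2->D
  (2,7):dx=-3,dy=-7->C; (2,8):dx=+8,dy=+9->C; (2,9):dx=+5,dy=+3->C; (3,4):dx=+2,dy=-8->D
  (3,5):dx=-5,dy=-10->C; (3,6):dx=-2,dy=-6->C; (3,7):dx=-7,dy=-11->C; (3,8):dx=+4,dy=+5->C
  (3,9):dx=+1,dy=-1->D; (4,5):dx=-7,dy=-2->C; (4,6):dx=-4,dy=+2->D; (4,7):dx=-9,dy=-3->C
  (4,8):dx=+2,dy=+13->C; (4,9):dx=-1,dy=+7->D; (5,6):dx=+3,dy=+4->C; (5,7):dx=-2,dy=-1->C
  (5,8):dx=+9,dy=+15->C; (5,9):dx=+6,dy=+9->C; (6,7):dx=-5,dy=-5->C; (6,8):dx=+6,dy=+11->C
  (6,9):dx=+3,dy=+5->C; (7,8):dx=+11,dy=+16->C; (7,9):dx=+8,dy=+10->C; (8,9):dx=-3,dy=-6->C
Step 2: C = 30, D = 6, total pairs = 36.
Step 3: tau = (C - D)/(n(n-1)/2) = (30 - 6)/36 = 0.666667.
Step 4: Exact two-sided p-value (enumerate n! = 362880 permutations of y under H0): p = 0.012665.
Step 5: alpha = 0.1. reject H0.

tau_b = 0.6667 (C=30, D=6), p = 0.012665, reject H0.


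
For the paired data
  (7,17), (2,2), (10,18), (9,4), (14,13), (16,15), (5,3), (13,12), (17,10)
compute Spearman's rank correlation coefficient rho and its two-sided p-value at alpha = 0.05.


Step 1: Rank x and y separately (midranks; no ties here).
rank(x): 7->3, 2->1, 10->5, 9->4, 14->7, 16->8, 5->2, 13->6, 17->9
rank(y): 17->8, 2->1, 18->9, 4->3, 13->6, 15->7, 3->2, 12->5, 10->4
Step 2: d_i = R_x(i) - R_y(i); compute d_i^2.
  (3-8)^2=25, (1-1)^2=0, (5-9)^2=16, (4-3)^2=1, (7-6)^2=1, (8-7)^2=1, (2-2)^2=0, (6-5)^2=1, (9-4)^2=25
sum(d^2) = 70.
Step 3: rho = 1 - 6*70 / (9*(9^2 - 1)) = 1 - 420/720 = 0.416667.
Step 4: Under H0, t = rho * sqrt((n-2)/(1-rho^2)) = 1.2127 ~ t(7).
Step 5: Two-sided p-value from the t-distribution with 7 df = 0.264586.
Step 6: alpha = 0.05. fail to reject H0.

rho = 0.4167, p = 0.264586, fail to reject H0 at alpha = 0.05.


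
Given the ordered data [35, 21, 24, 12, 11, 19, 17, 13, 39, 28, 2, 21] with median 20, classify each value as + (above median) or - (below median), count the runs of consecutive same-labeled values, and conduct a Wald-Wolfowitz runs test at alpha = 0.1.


Step 1: Compute median = 20; label A = above, B = below.
Labels in order: AAABBBBBAABA  (n_A = 6, n_B = 6)
Step 2: Count runs R = 5.
Step 3: Under H0 (random ordering), E[R] = 2*n_A*n_B/(n_A+n_B) + 1 = 2*6*6/12 + 1 = 7.0000.
        Var[R] = 2*n_A*n_B*(2*n_A*n_B - n_A - n_B) / ((n_A+n_B)^2 * (n_A+n_B-1)) = 4320/1584 = 2.7273.
        SD[R] = 1.6514.
Step 4: Continuity-corrected z = (R + 0.5 - E[R]) / SD[R] = (5 + 0.5 - 7.0000) / 1.6514 = -0.9083.
Step 5: Two-sided p-value via normal approximation = 2*(1 - Phi(|z|)) = 0.363722.
Step 6: alpha = 0.1. fail to reject H0.

R = 5, z = -0.9083, p = 0.363722, fail to reject H0.


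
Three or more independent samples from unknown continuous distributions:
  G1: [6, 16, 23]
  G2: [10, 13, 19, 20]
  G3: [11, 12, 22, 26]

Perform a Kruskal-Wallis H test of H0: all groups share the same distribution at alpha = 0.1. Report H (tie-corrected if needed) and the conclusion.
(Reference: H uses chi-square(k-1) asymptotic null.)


Step 1: Combine all N = 11 observations and assign midranks.
sorted (value, group, rank): (6,G1,1), (10,G2,2), (11,G3,3), (12,G3,4), (13,G2,5), (16,G1,6), (19,G2,7), (20,G2,8), (22,G3,9), (23,G1,10), (26,G3,11)
Step 2: Sum ranks within each group.
R_1 = 17 (n_1 = 3)
R_2 = 22 (n_2 = 4)
R_3 = 27 (n_3 = 4)
Step 3: H = 12/(N(N+1)) * sum(R_i^2/n_i) - 3(N+1)
     = 12/(11*12) * (17^2/3 + 22^2/4 + 27^2/4) - 3*12
     = 0.090909 * 399.583 - 36
     = 0.325758.
Step 4: No ties, so H is used without correction.
Step 5: Under H0, H ~ chi^2(2); p-value = 0.849694.
Step 6: alpha = 0.1. fail to reject H0.

H = 0.3258, df = 2, p = 0.849694, fail to reject H0.


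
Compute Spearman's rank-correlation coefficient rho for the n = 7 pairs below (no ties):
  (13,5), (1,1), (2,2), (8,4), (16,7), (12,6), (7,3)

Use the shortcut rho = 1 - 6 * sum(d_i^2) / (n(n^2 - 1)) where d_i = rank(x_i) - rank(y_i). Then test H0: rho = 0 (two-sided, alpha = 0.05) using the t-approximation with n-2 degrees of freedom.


Step 1: Rank x and y separately (midranks; no ties here).
rank(x): 13->6, 1->1, 2->2, 8->4, 16->7, 12->5, 7->3
rank(y): 5->5, 1->1, 2->2, 4->4, 7->7, 6->6, 3->3
Step 2: d_i = R_x(i) - R_y(i); compute d_i^2.
  (6-5)^2=1, (1-1)^2=0, (2-2)^2=0, (4-4)^2=0, (7-7)^2=0, (5-6)^2=1, (3-3)^2=0
sum(d^2) = 2.
Step 3: rho = 1 - 6*2 / (7*(7^2 - 1)) = 1 - 12/336 = 0.964286.
Step 4: Under H0, t = rho * sqrt((n-2)/(1-rho^2)) = 8.1408 ~ t(5).
Step 5: Two-sided p-value from the t-distribution with 5 df = 0.000454.
Step 6: alpha = 0.05. reject H0.

rho = 0.9643, p = 0.000454, reject H0 at alpha = 0.05.


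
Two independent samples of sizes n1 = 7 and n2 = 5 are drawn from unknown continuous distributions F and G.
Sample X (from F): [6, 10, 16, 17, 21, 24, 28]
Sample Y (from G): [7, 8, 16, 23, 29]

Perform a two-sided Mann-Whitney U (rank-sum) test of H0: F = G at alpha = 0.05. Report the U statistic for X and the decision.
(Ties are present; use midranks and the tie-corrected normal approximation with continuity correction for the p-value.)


Step 1: Combine and sort all 12 observations; assign midranks.
sorted (value, group): (6,X), (7,Y), (8,Y), (10,X), (16,X), (16,Y), (17,X), (21,X), (23,Y), (24,X), (28,X), (29,Y)
ranks: 6->1, 7->2, 8->3, 10->4, 16->5.5, 16->5.5, 17->7, 21->8, 23->9, 24->10, 28->11, 29->12
Step 2: Rank sum for X: R1 = 1 + 4 + 5.5 + 7 + 8 + 10 + 11 = 46.5.
Step 3: U_X = R1 - n1(n1+1)/2 = 46.5 - 7*8/2 = 46.5 - 28 = 18.5.
       U_Y = n1*n2 - U_X = 35 - 18.5 = 16.5.
Step 4: Ties are present, so use the tie-corrected normal approximation (with continuity correction) for the p-value.
Step 5: p-value = 0.935170; compare to alpha = 0.05. fail to reject H0.

U_X = 18.5, p = 0.935170, fail to reject H0 at alpha = 0.05.


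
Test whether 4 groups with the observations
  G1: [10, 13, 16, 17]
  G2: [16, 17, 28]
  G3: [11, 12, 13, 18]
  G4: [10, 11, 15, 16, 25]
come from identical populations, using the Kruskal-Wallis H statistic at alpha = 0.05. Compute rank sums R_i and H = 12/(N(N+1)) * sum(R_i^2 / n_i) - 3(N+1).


Step 1: Combine all N = 16 observations and assign midranks.
sorted (value, group, rank): (10,G1,1.5), (10,G4,1.5), (11,G3,3.5), (11,G4,3.5), (12,G3,5), (13,G1,6.5), (13,G3,6.5), (15,G4,8), (16,G1,10), (16,G2,10), (16,G4,10), (17,G1,12.5), (17,G2,12.5), (18,G3,14), (25,G4,15), (28,G2,16)
Step 2: Sum ranks within each group.
R_1 = 30.5 (n_1 = 4)
R_2 = 38.5 (n_2 = 3)
R_3 = 29 (n_3 = 4)
R_4 = 38 (n_4 = 5)
Step 3: H = 12/(N(N+1)) * sum(R_i^2/n_i) - 3(N+1)
     = 12/(16*17) * (30.5^2/4 + 38.5^2/3 + 29^2/4 + 38^2/5) - 3*17
     = 0.044118 * 1225.7 - 51
     = 3.074816.
Step 4: Ties present; correction factor C = 1 - 48/(16^3 - 16) = 0.988235. Corrected H = 3.074816 / 0.988235 = 3.111421.
Step 5: Under H0, H ~ chi^2(3); p-value = 0.374763.
Step 6: alpha = 0.05. fail to reject H0.

H = 3.1114, df = 3, p = 0.374763, fail to reject H0.


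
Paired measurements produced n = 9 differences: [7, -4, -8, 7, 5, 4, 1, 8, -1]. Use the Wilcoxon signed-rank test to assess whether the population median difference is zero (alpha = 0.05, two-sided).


Step 1: Drop any zero differences (none here) and take |d_i|.
|d| = [7, 4, 8, 7, 5, 4, 1, 8, 1]
Step 2: Midrank |d_i| (ties get averaged ranks).
ranks: |7|->6.5, |4|->3.5, |8|->8.5, |7|->6.5, |5|->5, |4|->3.5, |1|->1.5, |8|->8.5, |1|->1.5
Step 3: Attach original signs; sum ranks with positive sign and with negative sign.
W+ = 6.5 + 6.5 + 5 + 3.5 + 1.5 + 8.5 = 31.5
W- = 3.5 + 8.5 + 1.5 = 13.5
(Check: W+ + W- = 45 should equal n(n+1)/2 = 45.)
Step 4: Test statistic W = min(W+, W-) = 13.5.
Step 5: Ties in |d|, so use the tie-corrected normal approximation.
        E[W] = n(n+1)/4 = 9*10/4 = 22.5.
        Tie groups: |d|=1 (t=2), |d|=4 (t=2), |d|=7 (t=2), |d|=8 (t=2); sum(t^3 - t) = 24.
        Var[W] = n(n+1)(2n+1)/24 - sum(t^3-t)/48 = 1710/24 - 24/48 = 70.75.
        z = (W - E[W]) / sqrt(Var[W]) = (13.5 - 22.5) / 8.4113 = -1.0700.
        Two-sided p = 2*Phi(z) = 0.284624.
Step 6: alpha = 0.05. fail to reject H0.

W+ = 31.5, W- = 13.5, W = min = 13.5, p = 0.284624, fail to reject H0.


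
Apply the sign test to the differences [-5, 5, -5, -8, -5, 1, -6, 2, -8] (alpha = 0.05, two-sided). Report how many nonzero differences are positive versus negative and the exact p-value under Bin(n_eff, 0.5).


Step 1: Discard zero differences. Original n = 9; n_eff = number of nonzero differences = 9.
Nonzero differences (with sign): -5, +5, -5, -8, -5, +1, -6, +2, -8
Step 2: Count signs: positive = 3, negative = 6.
Step 3: Under H0: P(positive) = 0.5, so the number of positives S ~ Bin(9, 0.5).
Step 4: Two-sided exact p-value = sum of Bin(9,0.5) probabilities at or below the observed probability = 0.507812.
Step 5: alpha = 0.05. fail to reject H0.

n_eff = 9, pos = 3, neg = 6, p = 0.507812, fail to reject H0.


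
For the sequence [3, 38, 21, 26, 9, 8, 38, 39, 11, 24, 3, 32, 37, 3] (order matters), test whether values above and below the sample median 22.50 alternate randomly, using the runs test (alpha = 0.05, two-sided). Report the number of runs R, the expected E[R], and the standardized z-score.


Step 1: Compute median = 22.50; label A = above, B = below.
Labels in order: BABABBAABABAAB  (n_A = 7, n_B = 7)
Step 2: Count runs R = 11.
Step 3: Under H0 (random ordering), E[R] = 2*n_A*n_B/(n_A+n_B) + 1 = 2*7*7/14 + 1 = 8.0000.
        Var[R] = 2*n_A*n_B*(2*n_A*n_B - n_A - n_B) / ((n_A+n_B)^2 * (n_A+n_B-1)) = 8232/2548 = 3.2308.
        SD[R] = 1.7974.
Step 4: Continuity-corrected z = (R - 0.5 - E[R]) / SD[R] = (11 - 0.5 - 8.0000) / 1.7974 = 1.3909.
Step 5: Two-sided p-value via normal approximation = 2*(1 - Phi(|z|)) = 0.164264.
Step 6: alpha = 0.05. fail to reject H0.

R = 11, z = 1.3909, p = 0.164264, fail to reject H0.


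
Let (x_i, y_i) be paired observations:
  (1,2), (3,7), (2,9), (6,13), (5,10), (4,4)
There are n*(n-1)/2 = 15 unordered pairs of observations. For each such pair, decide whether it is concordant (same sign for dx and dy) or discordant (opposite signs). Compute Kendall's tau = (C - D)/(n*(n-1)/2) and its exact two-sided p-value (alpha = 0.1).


Step 1: Enumerate the 15 unordered pairs (i,j) with i<j and classify each by sign(x_j-x_i) * sign(y_j-y_i).
  (1,2):dx=+2,dy=+5->C; (1,3):dx=+1,dy=+7->C; (1,4):dx=+5,dy=+11->C; (1,5):dx=+4,dy=+8->C
  (1,6):dx=+3,dy=+2->C; (2,3):dx=-1,dy=+2->D; (2,4):dx=+3,dy=+6->C; (2,5):dx=+2,dy=+3->C
  (2,6):dx=+1,dy=-3->D; (3,4):dx=+4,dy=+4->C; (3,5):dx=+3,dy=+1->C; (3,6):dx=+2,dy=-5->D
  (4,5):dx=-1,dy=-3->C; (4,6):dx=-2,dy=-9->C; (5,6):dx=-1,dy=-6->C
Step 2: C = 12, D = 3, total pairs = 15.
Step 3: tau = (C - D)/(n(n-1)/2) = (12 - 3)/15 = 0.600000.
Step 4: Exact two-sided p-value (enumerate n! = 720 permutations of y under H0): p = 0.136111.
Step 5: alpha = 0.1. fail to reject H0.

tau_b = 0.6000 (C=12, D=3), p = 0.136111, fail to reject H0.
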